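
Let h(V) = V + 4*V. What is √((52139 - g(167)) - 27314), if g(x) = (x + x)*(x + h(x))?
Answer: 3*I*√34427 ≈ 556.64*I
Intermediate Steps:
h(V) = 5*V
g(x) = 12*x² (g(x) = (x + x)*(x + 5*x) = (2*x)*(6*x) = 12*x²)
√((52139 - g(167)) - 27314) = √((52139 - 12*167²) - 27314) = √((52139 - 12*27889) - 27314) = √((52139 - 1*334668) - 27314) = √((52139 - 334668) - 27314) = √(-282529 - 27314) = √(-309843) = 3*I*√34427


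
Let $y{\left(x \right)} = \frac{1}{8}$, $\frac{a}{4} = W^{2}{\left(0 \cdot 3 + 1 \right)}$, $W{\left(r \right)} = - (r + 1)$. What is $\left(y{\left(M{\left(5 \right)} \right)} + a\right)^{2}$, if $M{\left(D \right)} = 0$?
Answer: $\frac{16641}{64} \approx 260.02$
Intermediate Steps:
$W{\left(r \right)} = -1 - r$ ($W{\left(r \right)} = - (1 + r) = -1 - r$)
$a = 16$ ($a = 4 \left(-1 - \left(0 \cdot 3 + 1\right)\right)^{2} = 4 \left(-1 - \left(0 + 1\right)\right)^{2} = 4 \left(-1 - 1\right)^{2} = 4 \left(-2\right)^{2} = 4 \cdot 4 = 16$)
$y{\left(x \right)} = \frac{1}{8}$
$\left(y{\left(M{\left(5 \right)} \right)} + a\right)^{2} = \left(\frac{1}{8} + 16\right)^{2} = \left(\frac{129}{8}\right)^{2} = \frac{16641}{64}$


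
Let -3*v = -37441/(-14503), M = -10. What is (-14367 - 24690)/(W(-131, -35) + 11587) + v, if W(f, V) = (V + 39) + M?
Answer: -2132935234/503877729 ≈ -4.2330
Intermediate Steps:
W(f, V) = 29 + V (W(f, V) = (V + 39) - 10 = (39 + V) - 10 = 29 + V)
v = -37441/43509 (v = -(-37441)/(3*(-14503)) = -(-37441)*(-1)/(3*14503) = -⅓*37441/14503 = -37441/43509 ≈ -0.86053)
(-14367 - 24690)/(W(-131, -35) + 11587) + v = (-14367 - 24690)/((29 - 35) + 11587) - 37441/43509 = -39057/(-6 + 11587) - 37441/43509 = -39057/11581 - 37441/43509 = -2132935234/503877729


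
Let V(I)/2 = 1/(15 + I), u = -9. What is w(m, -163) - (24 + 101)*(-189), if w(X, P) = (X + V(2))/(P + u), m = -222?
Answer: 17270818/731 ≈ 23626.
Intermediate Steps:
V(I) = 2/(15 + I)
w(X, P) = (2/17 + X)/(-9 + P) (w(X, P) = (X + 2/(15 + 2))/(P - 9) = (X + 2/17)/(-9 + P) = (2/17 + X)/(-9 + P))
w(m, -163) - (24 + 101)*(-189) = (2/17 - 222)/(-9 - 163) - (24 + 101)*(-189) = -3772/17/(-172) - 125*(-189) = -1/172*(-3772/17) - 1*(-23625) = 943/731 + 23625 = 17270818/731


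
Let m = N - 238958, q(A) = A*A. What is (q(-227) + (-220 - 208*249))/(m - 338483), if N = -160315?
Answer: 483/737756 ≈ 0.00065469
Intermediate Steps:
q(A) = A²
m = -399273 (m = -160315 - 238958 = -399273)
(q(-227) + (-220 - 208*249))/(m - 338483) = ((-227)² + (-220 - 208*249))/(-399273 - 338483) = (51529 + (-220 - 51792))/(-737756) = (51529 - 52012)*(-1/737756) = -483*(-1/737756) = 483/737756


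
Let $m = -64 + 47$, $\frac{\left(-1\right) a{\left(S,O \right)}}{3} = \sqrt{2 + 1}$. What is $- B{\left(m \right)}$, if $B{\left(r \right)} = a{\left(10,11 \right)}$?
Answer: $3 \sqrt{3} \approx 5.1962$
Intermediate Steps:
$a{\left(S,O \right)} = - 3 \sqrt{3}$ ($a{\left(S,O \right)} = - 3 \sqrt{2 + 1} = - 3 \sqrt{3}$)
$m = -17$
$B{\left(r \right)} = - 3 \sqrt{3}$
$- B{\left(m \right)} = - \left(-3\right) \sqrt{3} = 3 \sqrt{3}$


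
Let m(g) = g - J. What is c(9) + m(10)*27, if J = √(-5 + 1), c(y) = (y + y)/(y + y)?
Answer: 271 - 54*I ≈ 271.0 - 54.0*I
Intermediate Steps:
c(y) = 1 (c(y) = (2*y)/((2*y)) = (2*y)*(1/(2*y)) = 1)
J = 2*I (J = √(-4) = 2*I ≈ 2.0*I)
m(g) = g - 2*I
c(9) + m(10)*27 = 1 + (10 - 2*I)*27 = 1 + (270 - 54*I) = 271 - 54*I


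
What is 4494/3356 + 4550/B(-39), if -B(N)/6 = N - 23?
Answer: 1058848/78027 ≈ 13.570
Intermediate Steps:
B(N) = 138 - 6*N (B(N) = -6*(N - 23) = -6*(-23 + N) = 138 - 6*N)
4494/3356 + 4550/B(-39) = 4494/3356 + 4550/(138 - 6*(-39)) = 4494*(1/3356) + 4550/(138 + 234) = 2247/1678 + 4550/372 = 2247/1678 + 4550*(1/372) = 2247/1678 + 2275/186 = 1058848/78027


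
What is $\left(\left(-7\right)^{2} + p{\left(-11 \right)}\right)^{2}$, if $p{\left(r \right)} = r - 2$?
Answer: $1296$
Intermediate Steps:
$p{\left(r \right)} = -2 + r$ ($p{\left(r \right)} = r - 2 = -2 + r$)
$\left(\left(-7\right)^{2} + p{\left(-11 \right)}\right)^{2} = \left(\left(-7\right)^{2} - 13\right)^{2} = \left(49 - 13\right)^{2} = 36^{2} = 1296$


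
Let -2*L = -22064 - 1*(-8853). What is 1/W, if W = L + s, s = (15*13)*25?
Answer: 2/22961 ≈ 8.7104e-5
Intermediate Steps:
L = 13211/2 (L = -(-22064 - 1*(-8853))/2 = -(-22064 + 8853)/2 = -½*(-13211) = 13211/2 ≈ 6605.5)
s = 4875 (s = 195*25 = 4875)
W = 22961/2 (W = 13211/2 + 4875 = 22961/2 ≈ 11481.)
1/W = 1/(22961/2) = 2/22961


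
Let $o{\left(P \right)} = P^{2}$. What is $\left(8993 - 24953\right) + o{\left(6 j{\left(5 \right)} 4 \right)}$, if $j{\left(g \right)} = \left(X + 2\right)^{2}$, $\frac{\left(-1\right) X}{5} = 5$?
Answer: $161172456$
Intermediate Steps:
$X = -25$ ($X = \left(-5\right) 5 = -25$)
$j{\left(g \right)} = 529$ ($j{\left(g \right)} = \left(-25 + 2\right)^{2} = \left(-23\right)^{2} = 529$)
$\left(8993 - 24953\right) + o{\left(6 j{\left(5 \right)} 4 \right)} = \left(8993 - 24953\right) + \left(6 \cdot 529 \cdot 4\right)^{2} = -15960 + \left(3174 \cdot 4\right)^{2} = -15960 + 12696^{2} = -15960 + 161188416 = 161172456$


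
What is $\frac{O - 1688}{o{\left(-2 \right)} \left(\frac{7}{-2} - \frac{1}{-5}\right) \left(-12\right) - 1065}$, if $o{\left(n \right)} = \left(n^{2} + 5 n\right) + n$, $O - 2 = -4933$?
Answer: $\frac{33095}{6909} \approx 4.7901$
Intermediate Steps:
$O = -4931$ ($O = 2 - 4933 = -4931$)
$o{\left(n \right)} = n^{2} + 6 n$
$\frac{O - 1688}{o{\left(-2 \right)} \left(\frac{7}{-2} - \frac{1}{-5}\right) \left(-12\right) - 1065} = \frac{-4931 - 1688}{- 2 \left(6 - 2\right) \left(\frac{7}{-2} - \frac{1}{-5}\right) \left(-12\right) - 1065} = - \frac{6619}{\left(-2\right) 4 \left(7 \left(- \frac{1}{2}\right) - - \frac{1}{5}\right) \left(-12\right) - 1065} = - \frac{6619}{- 8 \left(- \frac{7}{2} + \frac{1}{5}\right) \left(-12\right) - 1065} = - \frac{6619}{\left(-8\right) \left(- \frac{33}{10}\right) \left(-12\right) - 1065} = - \frac{6619}{\frac{132}{5} \left(-12\right) - 1065} = - \frac{6619}{- \frac{1584}{5} - 1065} = - \frac{6619}{- \frac{6909}{5}} = \left(-6619\right) \left(- \frac{5}{6909}\right) = \frac{33095}{6909}$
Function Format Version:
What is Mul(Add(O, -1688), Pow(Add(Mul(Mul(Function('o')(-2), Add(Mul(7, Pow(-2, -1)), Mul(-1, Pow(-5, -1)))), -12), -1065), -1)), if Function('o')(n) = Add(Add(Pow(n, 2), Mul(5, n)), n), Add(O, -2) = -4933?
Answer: Rational(33095, 6909) ≈ 4.7901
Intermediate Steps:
O = -4931 (O = Add(2, -4933) = -4931)
Function('o')(n) = Add(Pow(n, 2), Mul(6, n))
Mul(Add(O, -1688), Pow(Add(Mul(Mul(Function('o')(-2), Add(Mul(7, Pow(-2, -1)), Mul(-1, Pow(-5, -1)))), -12), -1065), -1)) = Mul(Add(-4931, -1688), Pow(Add(Mul(Mul(Mul(-2, Add(6, -2)), Add(Mul(7, Pow(-2, -1)), Mul(-1, Pow(-5, -1)))), -12), -1065), -1)) = Mul(-6619, Pow(Add(Mul(Mul(Mul(-2, 4), Add(Mul(7, Rational(-1, 2)), Mul(-1, Rational(-1, 5)))), -12), -1065), -1)) = Mul(-6619, Pow(Add(Mul(Mul(-8, Add(Rational(-7, 2), Rational(1, 5))), -12), -1065), -1)) = Mul(-6619, Pow(Add(Mul(Mul(-8, Rational(-33, 10)), -12), -1065), -1)) = Mul(-6619, Pow(Add(Mul(Rational(132, 5), -12), -1065), -1)) = Mul(-6619, Pow(Add(Rational(-1584, 5), -1065), -1)) = Mul(-6619, Pow(Rational(-6909, 5), -1)) = Mul(-6619, Rational(-5, 6909)) = Rational(33095, 6909)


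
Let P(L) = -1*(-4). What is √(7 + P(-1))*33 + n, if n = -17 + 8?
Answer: -9 + 33*√11 ≈ 100.45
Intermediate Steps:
P(L) = 4
n = -9
√(7 + P(-1))*33 + n = √(7 + 4)*33 - 9 = √11*33 - 9 = 33*√11 - 9 = -9 + 33*√11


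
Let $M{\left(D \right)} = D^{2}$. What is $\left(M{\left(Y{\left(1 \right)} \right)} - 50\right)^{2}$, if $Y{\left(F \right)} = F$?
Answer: $2401$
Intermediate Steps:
$\left(M{\left(Y{\left(1 \right)} \right)} - 50\right)^{2} = \left(1^{2} - 50\right)^{2} = \left(1 + \left(-59 + 9\right)\right)^{2} = \left(1 - 50\right)^{2} = \left(-49\right)^{2} = 2401$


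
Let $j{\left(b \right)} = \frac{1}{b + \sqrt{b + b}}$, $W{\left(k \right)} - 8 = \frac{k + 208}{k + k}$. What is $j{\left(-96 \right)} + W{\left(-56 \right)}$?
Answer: $\frac{325}{49} - \frac{i \sqrt{3}}{1176} \approx 6.6327 - 0.0014728 i$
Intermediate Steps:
$W{\left(k \right)} = 8 + \frac{208 + k}{2 k}$ ($W{\left(k \right)} = 8 + \frac{k + 208}{k + k} = 8 + \frac{208 + k}{2 k}$)
$j{\left(b \right)} = \frac{1}{b + \sqrt{2} \sqrt{b}}$ ($j{\left(b \right)} = \frac{1}{b + \sqrt{2 b}} = \frac{1}{b + \sqrt{2} \sqrt{b}}$)
$j{\left(-96 \right)} + W{\left(-56 \right)} = \frac{1}{-96 + \sqrt{2} \sqrt{-96}} + \left(\frac{17}{2} + \frac{104}{-56}\right) = \frac{1}{-96 + \sqrt{2} \cdot 4 i \sqrt{6}} + \left(\frac{17}{2} + 104 \left(- \frac{1}{56}\right)\right) = \frac{1}{-96 + 8 i \sqrt{3}} + \left(\frac{17}{2} - \frac{13}{7}\right) = \frac{1}{-96 + 8 i \sqrt{3}} + \frac{93}{14} = \frac{93}{14} + \frac{1}{-96 + 8 i \sqrt{3}}$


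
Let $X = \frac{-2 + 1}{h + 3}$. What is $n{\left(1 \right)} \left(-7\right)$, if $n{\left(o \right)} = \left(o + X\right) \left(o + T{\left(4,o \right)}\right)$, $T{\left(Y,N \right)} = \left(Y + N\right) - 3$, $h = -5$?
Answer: $- \frac{63}{2} \approx -31.5$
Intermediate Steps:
$T{\left(Y,N \right)} = -3 + N + Y$ ($T{\left(Y,N \right)} = \left(N + Y\right) - 3 = -3 + N + Y$)
$X = \frac{1}{2}$ ($X = \frac{-2 + 1}{-5 + 3} = - \frac{1}{-2} = \left(-1\right) \left(- \frac{1}{2}\right) = \frac{1}{2} \approx 0.5$)
$n{\left(o \right)} = \left(1 + 2 o\right) \left(\frac{1}{2} + o\right)$ ($n{\left(o \right)} = \left(o + \frac{1}{2}\right) \left(o + \left(-3 + o + 4\right)\right) = \left(\frac{1}{2} + o\right) \left(o + \left(1 + o\right)\right) = \left(\frac{1}{2} + o\right) \left(1 + 2 o\right) = \left(1 + 2 o\right) \left(\frac{1}{2} + o\right)$)
$n{\left(1 \right)} \left(-7\right) = \left(\frac{1}{2} + 2 \cdot 1 + 2 \cdot 1^{2}\right) \left(-7\right) = \left(\frac{1}{2} + 2 + 2 \cdot 1\right) \left(-7\right) = \left(\frac{1}{2} + 2 + 2\right) \left(-7\right) = \frac{9}{2} \left(-7\right) = - \frac{63}{2}$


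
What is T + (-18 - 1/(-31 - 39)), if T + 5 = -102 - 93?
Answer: -15259/70 ≈ -217.99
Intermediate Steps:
T = -200 (T = -5 + (-102 - 93) = -5 - 195 = -200)
T + (-18 - 1/(-31 - 39)) = -200 + (-18 - 1/(-31 - 39)) = -200 + (-18 - 1/(-70)) = -200 + (-18 - 1*(-1/70)) = -200 + (-18 + 1/70) = -200 - 1259/70 = -15259/70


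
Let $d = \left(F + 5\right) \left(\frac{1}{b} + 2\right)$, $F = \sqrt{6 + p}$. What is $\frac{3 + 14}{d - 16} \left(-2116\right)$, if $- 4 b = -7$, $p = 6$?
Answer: $- \frac{60214}{37} - \frac{98532 \sqrt{3}}{37} \approx -6239.9$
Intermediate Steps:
$b = \frac{7}{4}$ ($b = \left(- \frac{1}{4}\right) \left(-7\right) = \frac{7}{4} \approx 1.75$)
$F = 2 \sqrt{3}$ ($F = \sqrt{6 + 6} = \sqrt{12} = 2 \sqrt{3} \approx 3.4641$)
$d = \frac{90}{7} + \frac{36 \sqrt{3}}{7}$ ($d = \left(2 \sqrt{3} + 5\right) \left(\frac{1}{\frac{7}{4}} + 2\right) = \left(5 + 2 \sqrt{3}\right) \left(\frac{4}{7} + 2\right) = \left(5 + 2 \sqrt{3}\right) \frac{18}{7} = \frac{90}{7} + \frac{36 \sqrt{3}}{7} \approx 21.765$)
$\frac{3 + 14}{d - 16} \left(-2116\right) = \frac{3 + 14}{\left(\frac{90}{7} + \frac{36 \sqrt{3}}{7}\right) - 16} \left(-2116\right) = \frac{17}{- \frac{22}{7} + \frac{36 \sqrt{3}}{7}} \left(-2116\right) = - \frac{35972}{- \frac{22}{7} + \frac{36 \sqrt{3}}{7}}$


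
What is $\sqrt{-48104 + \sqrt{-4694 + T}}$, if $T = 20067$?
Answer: $\sqrt{-48104 + \sqrt{15373}} \approx 219.04 i$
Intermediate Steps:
$\sqrt{-48104 + \sqrt{-4694 + T}} = \sqrt{-48104 + \sqrt{-4694 + 20067}} = \sqrt{-48104 + \sqrt{15373}}$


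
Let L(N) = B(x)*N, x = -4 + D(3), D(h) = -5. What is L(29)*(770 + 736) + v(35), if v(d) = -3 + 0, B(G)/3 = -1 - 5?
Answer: -786135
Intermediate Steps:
x = -9 (x = -4 - 5 = -9)
B(G) = -18 (B(G) = 3*(-1 - 5) = 3*(-6) = -18)
L(N) = -18*N
v(d) = -3
L(29)*(770 + 736) + v(35) = (-18*29)*(770 + 736) - 3 = -522*1506 - 3 = -786132 - 3 = -786135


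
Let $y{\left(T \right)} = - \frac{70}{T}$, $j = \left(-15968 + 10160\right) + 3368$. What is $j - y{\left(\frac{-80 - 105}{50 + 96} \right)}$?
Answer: $- \frac{92324}{37} \approx -2495.2$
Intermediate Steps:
$j = -2440$ ($j = -5808 + 3368 = -2440$)
$j - y{\left(\frac{-80 - 105}{50 + 96} \right)} = -2440 - - \frac{70}{\left(-80 - 105\right) \frac{1}{50 + 96}} = -2440 - - \frac{70}{\left(-185\right) \frac{1}{146}} = -2440 - - \frac{70}{- \frac{185}{146}} = -2440 - \left(-70\right) \left(- \frac{146}{185}\right) = -2440 - \frac{2044}{37} = - \frac{92324}{37}$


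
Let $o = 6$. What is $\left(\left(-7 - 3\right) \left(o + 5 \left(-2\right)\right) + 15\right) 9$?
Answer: $495$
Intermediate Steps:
$\left(\left(-7 - 3\right) \left(o + 5 \left(-2\right)\right) + 15\right) 9 = \left(\left(-7 - 3\right) \left(6 + 5 \left(-2\right)\right) + 15\right) 9 = \left(- 10 \left(6 - 10\right) + 15\right) 9 = \left(\left(-10\right) \left(-4\right) + 15\right) 9 = \left(40 + 15\right) 9 = 55 \cdot 9 = 495$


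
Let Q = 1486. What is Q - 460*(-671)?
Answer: 310146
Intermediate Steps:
Q - 460*(-671) = 1486 - 460*(-671) = 1486 + 308660 = 310146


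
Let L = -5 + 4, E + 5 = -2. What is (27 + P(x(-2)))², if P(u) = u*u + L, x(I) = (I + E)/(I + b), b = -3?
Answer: 534361/625 ≈ 854.98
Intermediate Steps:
E = -7 (E = -5 - 2 = -7)
L = -1
x(I) = (-7 + I)/(-3 + I) (x(I) = (I - 7)/(I - 3) = (-7 + I)/(-3 + I))
P(u) = -1 + u² (P(u) = u*u - 1 = u² - 1 = -1 + u²)
(27 + P(x(-2)))² = (27 + (-1 + ((-7 - 2)/(-3 - 2))²))² = (27 + (-1 + (-9/(-5))²))² = (27 + (-1 + (-⅕*(-9))²))² = (27 + (-1 + (9/5)²))² = (27 + (-1 + 81/25))² = (27 + 56/25)² = (731/25)² = 534361/625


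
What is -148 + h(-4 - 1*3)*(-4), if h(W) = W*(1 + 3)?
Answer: -36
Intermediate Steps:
h(W) = 4*W (h(W) = W*4 = 4*W)
-148 + h(-4 - 1*3)*(-4) = -148 + (4*(-4 - 1*3))*(-4) = -148 + (4*(-4 - 3))*(-4) = -148 + (4*(-7))*(-4) = -148 - 28*(-4) = -148 + 112 = -36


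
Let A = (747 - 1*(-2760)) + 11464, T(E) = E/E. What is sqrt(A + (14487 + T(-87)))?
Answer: sqrt(29459) ≈ 171.64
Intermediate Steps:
T(E) = 1
A = 14971 (A = (747 + 2760) + 11464 = 3507 + 11464 = 14971)
sqrt(A + (14487 + T(-87))) = sqrt(14971 + (14487 + 1)) = sqrt(14971 + 14488) = sqrt(29459)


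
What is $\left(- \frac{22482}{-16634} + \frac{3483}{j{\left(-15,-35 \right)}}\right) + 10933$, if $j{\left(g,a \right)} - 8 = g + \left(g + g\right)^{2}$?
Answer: $\frac{81239282897}{7427081} \approx 10938.0$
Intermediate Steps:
$j{\left(g,a \right)} = 8 + g + 4 g^{2}$ ($j{\left(g,a \right)} = 8 + \left(g + \left(g + g\right)^{2}\right) = 8 + \left(g + \left(2 g\right)^{2}\right) = 8 + \left(g + 4 g^{2}\right) = 8 + g + 4 g^{2}$)
$\left(- \frac{22482}{-16634} + \frac{3483}{j{\left(-15,-35 \right)}}\right) + 10933 = \left(- \frac{22482}{-16634} + \frac{3483}{8 - 15 + 4 \left(-15\right)^{2}}\right) + 10933 = \left(\left(-22482\right) \left(- \frac{1}{16634}\right) + \frac{3483}{8 - 15 + 4 \cdot 225}\right) + 10933 = \left(\frac{11241}{8317} + \frac{3483}{8 - 15 + 900}\right) + 10933 = \left(\frac{11241}{8317} + \frac{3483}{893}\right) + 10933 = \frac{39006324}{7427081} + 10933 = \frac{81239282897}{7427081}$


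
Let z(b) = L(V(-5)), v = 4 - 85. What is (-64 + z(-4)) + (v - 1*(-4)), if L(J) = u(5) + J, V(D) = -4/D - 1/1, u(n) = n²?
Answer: -581/5 ≈ -116.20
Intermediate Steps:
v = -81
V(D) = -1 - 4/D (V(D) = -4/D - 1*1 = -4/D - 1 = -1 - 4/D)
L(J) = 25 + J (L(J) = 5² + J = 25 + J)
z(b) = 124/5 (z(b) = 25 + (-4 - 1*(-5))/(-5) = 25 - (-4 + 5)/5 = 25 - ⅕*1 = 25 - ⅕ = 124/5)
(-64 + z(-4)) + (v - 1*(-4)) = (-64 + 124/5) + (-81 - 1*(-4)) = -196/5 + (-81 + 4) = -196/5 - 77 = -581/5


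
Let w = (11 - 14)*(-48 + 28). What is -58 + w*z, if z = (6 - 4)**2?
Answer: 182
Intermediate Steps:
z = 4 (z = 2**2 = 4)
w = 60 (w = -3*(-20) = 60)
-58 + w*z = -58 + 60*4 = -58 + 240 = 182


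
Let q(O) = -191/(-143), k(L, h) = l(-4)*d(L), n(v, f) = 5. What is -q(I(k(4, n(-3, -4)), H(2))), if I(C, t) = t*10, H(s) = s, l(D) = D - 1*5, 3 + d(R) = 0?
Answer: -191/143 ≈ -1.3357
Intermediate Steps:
d(R) = -3 (d(R) = -3 + 0 = -3)
l(D) = -5 + D (l(D) = D - 5 = -5 + D)
k(L, h) = 27 (k(L, h) = (-5 - 4)*(-3) = -9*(-3) = 27)
I(C, t) = 10*t
q(O) = 191/143 (q(O) = -191*(-1/143) = 191/143)
-q(I(k(4, n(-3, -4)), H(2))) = -1*191/143 = -191/143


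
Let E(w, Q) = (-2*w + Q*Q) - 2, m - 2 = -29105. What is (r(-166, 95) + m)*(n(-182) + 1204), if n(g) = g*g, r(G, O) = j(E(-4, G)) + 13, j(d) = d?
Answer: -52453184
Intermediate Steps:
m = -29103 (m = 2 - 29105 = -29103)
E(w, Q) = -2 + Q² - 2*w (E(w, Q) = (-2*w + Q²) - 2 = (Q² - 2*w) - 2 = -2 + Q² - 2*w)
r(G, O) = 19 + G² (r(G, O) = (-2 + G² - 2*(-4)) + 13 = (-2 + G² + 8) + 13 = (6 + G²) + 13 = 19 + G²)
n(g) = g²
(r(-166, 95) + m)*(n(-182) + 1204) = ((19 + (-166)²) - 29103)*((-182)² + 1204) = ((19 + 27556) - 29103)*(33124 + 1204) = (27575 - 29103)*34328 = -1528*34328 = -52453184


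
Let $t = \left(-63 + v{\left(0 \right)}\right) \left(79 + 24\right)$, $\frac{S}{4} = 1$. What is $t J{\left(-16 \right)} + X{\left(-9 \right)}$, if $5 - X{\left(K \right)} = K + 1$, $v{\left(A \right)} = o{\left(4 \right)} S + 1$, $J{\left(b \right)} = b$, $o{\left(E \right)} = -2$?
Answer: $115373$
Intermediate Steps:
$S = 4$ ($S = 4 \cdot 1 = 4$)
$v{\left(A \right)} = -7$ ($v{\left(A \right)} = \left(-2\right) 4 + 1 = -8 + 1 = -7$)
$t = -7210$ ($t = \left(-63 - 7\right) \left(79 + 24\right) = \left(-70\right) 103 = -7210$)
$X{\left(K \right)} = 4 - K$ ($X{\left(K \right)} = 5 - \left(K + 1\right) = 5 - \left(1 + K\right) = 4 - K$)
$t J{\left(-16 \right)} + X{\left(-9 \right)} = \left(-7210\right) \left(-16\right) + \left(4 - -9\right) = 115360 + \left(4 + 9\right) = 115360 + 13 = 115373$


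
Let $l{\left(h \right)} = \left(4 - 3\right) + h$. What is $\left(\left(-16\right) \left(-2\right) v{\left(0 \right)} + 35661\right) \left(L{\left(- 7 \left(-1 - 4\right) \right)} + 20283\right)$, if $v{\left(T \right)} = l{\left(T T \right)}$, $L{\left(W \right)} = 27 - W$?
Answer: $723675575$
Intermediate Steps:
$l{\left(h \right)} = 1 + h$
$v{\left(T \right)} = 1 + T^{2}$ ($v{\left(T \right)} = 1 + T T = 1 + T^{2}$)
$\left(\left(-16\right) \left(-2\right) v{\left(0 \right)} + 35661\right) \left(L{\left(- 7 \left(-1 - 4\right) \right)} + 20283\right) = \left(\left(-16\right) \left(-2\right) \left(1 + 0^{2}\right) + 35661\right) \left(\left(27 - - 7 \left(-1 - 4\right)\right) + 20283\right) = \left(32 \left(1 + 0\right) + 35661\right) \left(\left(27 - \left(-7\right) \left(-5\right)\right) + 20283\right) = \left(32 \cdot 1 + 35661\right) \left(\left(27 - 35\right) + 20283\right) = \left(32 + 35661\right) \left(\left(27 - 35\right) + 20283\right) = 35693 \left(-8 + 20283\right) = 35693 \cdot 20275 = 723675575$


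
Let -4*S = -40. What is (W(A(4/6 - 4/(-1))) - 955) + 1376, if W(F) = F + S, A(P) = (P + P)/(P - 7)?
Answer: 427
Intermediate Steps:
S = 10 (S = -¼*(-40) = 10)
A(P) = 2*P/(-7 + P) (A(P) = (2*P)/(-7 + P) = 2*P/(-7 + P))
W(F) = 10 + F (W(F) = F + 10 = 10 + F)
(W(A(4/6 - 4/(-1))) - 955) + 1376 = ((10 + 2*(4/6 - 4/(-1))/(-7 + (4/6 - 4/(-1)))) - 955) + 1376 = ((10 + 2*(4*(⅙) - 4*(-1))/(-7 + (4*(⅙) - 4*(-1)))) - 955) + 1376 = ((10 + 2*(⅔ + 4)/(-7 + (⅔ + 4))) - 955) + 1376 = ((10 + 2*(14/3)/(-7 + 14/3)) - 955) + 1376 = ((10 + 2*(14/3)/(-7/3)) - 955) + 1376 = ((10 + 2*(14/3)*(-3/7)) - 955) + 1376 = ((10 - 4) - 955) + 1376 = (6 - 955) + 1376 = -949 + 1376 = 427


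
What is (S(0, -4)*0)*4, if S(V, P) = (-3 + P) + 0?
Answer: 0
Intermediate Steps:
S(V, P) = -3 + P
(S(0, -4)*0)*4 = ((-3 - 4)*0)*4 = -7*0*4 = 0*4 = 0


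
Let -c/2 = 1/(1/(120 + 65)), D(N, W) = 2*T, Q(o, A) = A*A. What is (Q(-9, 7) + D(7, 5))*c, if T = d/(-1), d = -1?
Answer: -18870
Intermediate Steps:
Q(o, A) = A**2
T = 1 (T = -1/(-1) = -1*(-1) = 1)
D(N, W) = 2 (D(N, W) = 2*1 = 2)
c = -370 (c = -2/(1/(120 + 65)) = -2/(1/185) = -2/1/185 = -2*185 = -370)
(Q(-9, 7) + D(7, 5))*c = (7**2 + 2)*(-370) = (49 + 2)*(-370) = 51*(-370) = -18870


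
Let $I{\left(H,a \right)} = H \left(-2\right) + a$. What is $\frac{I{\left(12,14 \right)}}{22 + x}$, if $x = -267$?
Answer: $\frac{2}{49} \approx 0.040816$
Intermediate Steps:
$I{\left(H,a \right)} = a - 2 H$ ($I{\left(H,a \right)} = - 2 H + a = a - 2 H$)
$\frac{I{\left(12,14 \right)}}{22 + x} = \frac{14 - 24}{22 - 267} = \frac{14 - 24}{-245} = \left(- \frac{1}{245}\right) \left(-10\right) = \frac{2}{49}$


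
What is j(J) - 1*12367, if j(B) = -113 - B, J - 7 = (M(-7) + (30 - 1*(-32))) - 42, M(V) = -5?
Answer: -12502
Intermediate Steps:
J = 22 (J = 7 + ((-5 + (30 - 1*(-32))) - 42) = 7 + ((-5 + (30 + 32)) - 42) = 7 + ((-5 + 62) - 42) = 7 + (57 - 42) = 7 + 15 = 22)
j(J) - 1*12367 = (-113 - 1*22) - 1*12367 = (-113 - 22) - 12367 = -135 - 12367 = -12502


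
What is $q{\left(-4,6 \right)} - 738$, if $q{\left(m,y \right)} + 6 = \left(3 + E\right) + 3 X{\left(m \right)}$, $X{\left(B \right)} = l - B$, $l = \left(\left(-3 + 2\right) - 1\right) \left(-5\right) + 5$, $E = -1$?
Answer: $-685$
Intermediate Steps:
$l = 15$ ($l = \left(-1 - 1\right) \left(-5\right) + 5 = \left(-2\right) \left(-5\right) + 5 = 10 + 5 = 15$)
$X{\left(B \right)} = 15 - B$
$q{\left(m,y \right)} = 41 - 3 m$ ($q{\left(m,y \right)} = -6 + \left(\left(3 - 1\right) + 3 \left(15 - m\right)\right) = -6 + \left(2 - \left(-45 + 3 m\right)\right) = -6 - \left(-47 + 3 m\right) = 41 - 3 m$)
$q{\left(-4,6 \right)} - 738 = \left(41 - -12\right) - 738 = \left(41 + 12\right) - 738 = 53 - 738 = -685$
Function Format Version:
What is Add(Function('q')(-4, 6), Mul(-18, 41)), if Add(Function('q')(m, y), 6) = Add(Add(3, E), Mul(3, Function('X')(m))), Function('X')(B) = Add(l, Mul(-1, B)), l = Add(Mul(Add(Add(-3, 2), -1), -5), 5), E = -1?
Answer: -685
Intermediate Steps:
l = 15 (l = Add(Mul(Add(-1, -1), -5), 5) = Add(Mul(-2, -5), 5) = Add(10, 5) = 15)
Function('X')(B) = Add(15, Mul(-1, B))
Function('q')(m, y) = Add(41, Mul(-3, m)) (Function('q')(m, y) = Add(-6, Add(Add(3, -1), Mul(3, Add(15, Mul(-1, m))))) = Add(-6, Add(2, Add(45, Mul(-3, m)))) = Add(-6, Add(47, Mul(-3, m))) = Add(41, Mul(-3, m)))
Add(Function('q')(-4, 6), Mul(-18, 41)) = Add(Add(41, Mul(-3, -4)), Mul(-18, 41)) = Add(Add(41, 12), -738) = Add(53, -738) = -685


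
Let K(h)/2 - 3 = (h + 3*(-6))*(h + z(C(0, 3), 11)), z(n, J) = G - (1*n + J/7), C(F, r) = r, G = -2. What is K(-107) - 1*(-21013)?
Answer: 345883/7 ≈ 49412.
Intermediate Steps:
z(n, J) = -2 - n - J/7 (z(n, J) = -2 - (1*n + J/7) = -2 - (n + J/7) = -2 + (-n - J/7) = -2 - n - J/7)
K(h) = 6 + 2*(-18 + h)*(-46/7 + h) (K(h) = 6 + 2*((h + 3*(-6))*(h + (-2 - 1*3 - ⅐*11))) = 6 + 2*((h - 18)*(h + (-2 - 3 - 11/7))) = 6 + 2*((-18 + h)*(h - 46/7)) = 6 + 2*((-18 + h)*(-46/7 + h)) = 6 + 2*(-18 + h)*(-46/7 + h))
K(-107) - 1*(-21013) = (1698/7 + 2*(-107)² - 344/7*(-107)) - 1*(-21013) = (1698/7 + 2*11449 + 36808/7) + 21013 = (1698/7 + 22898 + 36808/7) + 21013 = 198792/7 + 21013 = 345883/7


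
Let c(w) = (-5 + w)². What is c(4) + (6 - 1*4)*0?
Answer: 1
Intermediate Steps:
c(4) + (6 - 1*4)*0 = (-5 + 4)² + (6 - 1*4)*0 = (-1)² + (6 - 4)*0 = 1 + 2*0 = 1 + 0 = 1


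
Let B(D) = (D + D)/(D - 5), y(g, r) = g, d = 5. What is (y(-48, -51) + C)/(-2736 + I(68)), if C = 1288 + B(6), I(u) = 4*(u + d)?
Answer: -313/611 ≈ -0.51227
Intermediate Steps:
I(u) = 20 + 4*u (I(u) = 4*(u + 5) = 4*(5 + u) = 20 + 4*u)
B(D) = 2*D/(-5 + D) (B(D) = (2*D)/(-5 + D) = 2*D/(-5 + D))
C = 1300 (C = 1288 + 2*6/(-5 + 6) = 1288 + 2*6/1 = 1288 + 2*6*1 = 1288 + 12 = 1300)
(y(-48, -51) + C)/(-2736 + I(68)) = (-48 + 1300)/(-2736 + (20 + 4*68)) = 1252/(-2736 + (20 + 272)) = 1252/(-2736 + 292) = 1252/(-2444) = 1252*(-1/2444) = -313/611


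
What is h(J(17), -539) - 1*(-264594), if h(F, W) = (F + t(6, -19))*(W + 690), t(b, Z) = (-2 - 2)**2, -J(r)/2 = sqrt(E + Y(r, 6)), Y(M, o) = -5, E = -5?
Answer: 267010 - 302*I*sqrt(10) ≈ 2.6701e+5 - 955.01*I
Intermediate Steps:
J(r) = -2*I*sqrt(10) (J(r) = -2*sqrt(-5 - 5) = -2*I*sqrt(10))
t(b, Z) = 16 (t(b, Z) = (-4)**2 = 16)
h(F, W) = (16 + F)*(690 + W) (h(F, W) = (F + 16)*(W + 690) = (16 + F)*(690 + W))
h(J(17), -539) - 1*(-264594) = (11040 + 16*(-539) + 690*(-2*I*sqrt(10)) - 2*I*sqrt(10)*(-539)) - 1*(-264594) = (11040 - 8624 - 1380*I*sqrt(10) + 1078*I*sqrt(10)) + 264594 = (2416 - 302*I*sqrt(10)) + 264594 = 267010 - 302*I*sqrt(10)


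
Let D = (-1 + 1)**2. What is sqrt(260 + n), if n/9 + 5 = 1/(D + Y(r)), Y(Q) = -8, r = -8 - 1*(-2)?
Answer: sqrt(3422)/4 ≈ 14.624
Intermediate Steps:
r = -6 (r = -8 + 2 = -6)
D = 0 (D = 0**2 = 0)
n = -369/8 (n = -45 + 9/(0 - 8) = -45 + 9/(-8) = -45 + 9*(-1/8) = -45 - 9/8 = -369/8 ≈ -46.125)
sqrt(260 + n) = sqrt(260 - 369/8) = sqrt(1711/8) = sqrt(3422)/4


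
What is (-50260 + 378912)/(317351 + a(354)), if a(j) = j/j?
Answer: 82163/79338 ≈ 1.0356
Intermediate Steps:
a(j) = 1
(-50260 + 378912)/(317351 + a(354)) = (-50260 + 378912)/(317351 + 1) = 328652/317352 = 328652*(1/317352) = 82163/79338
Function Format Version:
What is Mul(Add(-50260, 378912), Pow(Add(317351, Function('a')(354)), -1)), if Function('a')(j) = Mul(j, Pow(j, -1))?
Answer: Rational(82163, 79338) ≈ 1.0356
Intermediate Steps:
Function('a')(j) = 1
Mul(Add(-50260, 378912), Pow(Add(317351, Function('a')(354)), -1)) = Mul(Add(-50260, 378912), Pow(Add(317351, 1), -1)) = Mul(328652, Pow(317352, -1)) = Mul(328652, Rational(1, 317352)) = Rational(82163, 79338)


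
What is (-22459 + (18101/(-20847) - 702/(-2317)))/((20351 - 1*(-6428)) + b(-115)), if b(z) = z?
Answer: -135606641308/160992229167 ≈ -0.84232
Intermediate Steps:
(-22459 + (18101/(-20847) - 702/(-2317)))/((20351 - 1*(-6428)) + b(-115)) = (-22459 + (18101/(-20847) - 702/(-2317)))/((20351 - 1*(-6428)) - 115) = (-22459 + (18101*(-1/20847) - 702*(-1/2317)))/((20351 + 6428) - 115) = (-22459 + (-18101/20847 + 702/2317))/(26779 - 115) = (-22459 - 27305423/48302499)/26664 = -1084853130464/48302499*1/26664 = -135606641308/160992229167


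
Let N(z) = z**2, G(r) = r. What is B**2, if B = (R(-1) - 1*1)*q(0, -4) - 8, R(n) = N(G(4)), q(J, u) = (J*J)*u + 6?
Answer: 6724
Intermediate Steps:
q(J, u) = 6 + u*J**2 (q(J, u) = J**2*u + 6 = u*J**2 + 6 = 6 + u*J**2)
R(n) = 16 (R(n) = 4**2 = 16)
B = 82 (B = (16 - 1*1)*(6 - 4*0**2) - 8 = (16 - 1)*(6 - 4*0) - 8 = 15*(6 + 0) - 8 = 15*6 - 8 = 90 - 8 = 82)
B**2 = 82**2 = 6724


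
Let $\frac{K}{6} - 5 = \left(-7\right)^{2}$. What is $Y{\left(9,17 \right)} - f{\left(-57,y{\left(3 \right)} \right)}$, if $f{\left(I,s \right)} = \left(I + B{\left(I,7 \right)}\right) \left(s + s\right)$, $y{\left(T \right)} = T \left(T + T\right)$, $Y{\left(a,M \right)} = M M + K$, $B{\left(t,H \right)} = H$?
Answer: $2413$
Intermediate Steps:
$K = 324$ ($K = 30 + 6 \left(-7\right)^{2} = 30 + 6 \cdot 49 = 30 + 294 = 324$)
$Y{\left(a,M \right)} = 324 + M^{2}$ ($Y{\left(a,M \right)} = M M + 324 = M^{2} + 324 = 324 + M^{2}$)
$y{\left(T \right)} = 2 T^{2}$ ($y{\left(T \right)} = T 2 T = 2 T^{2}$)
$f{\left(I,s \right)} = 2 s \left(7 + I\right)$ ($f{\left(I,s \right)} = \left(I + 7\right) \left(s + s\right) = \left(7 + I\right) 2 s = 2 s \left(7 + I\right)$)
$Y{\left(9,17 \right)} - f{\left(-57,y{\left(3 \right)} \right)} = \left(324 + 17^{2}\right) - 2 \cdot 2 \cdot 3^{2} \left(7 - 57\right) = \left(324 + 289\right) - 2 \cdot 2 \cdot 9 \left(-50\right) = 613 - 2 \cdot 18 \left(-50\right) = 613 - -1800 = 613 + 1800 = 2413$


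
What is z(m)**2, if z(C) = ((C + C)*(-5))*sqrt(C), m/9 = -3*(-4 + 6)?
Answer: -15746400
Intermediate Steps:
m = -54 (m = 9*(-3*(-4 + 6)) = 9*(-3*2) = 9*(-6) = -54)
z(C) = -10*C**(3/2) (z(C) = ((2*C)*(-5))*sqrt(C) = (-10*C)*sqrt(C) = -10*C**(3/2))
z(m)**2 = (-(-1620)*I*sqrt(6))**2 = (1620*I*sqrt(6))**2 = -15746400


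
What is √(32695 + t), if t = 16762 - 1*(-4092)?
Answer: √53549 ≈ 231.41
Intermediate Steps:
t = 20854 (t = 16762 + 4092 = 20854)
√(32695 + t) = √(32695 + 20854) = √53549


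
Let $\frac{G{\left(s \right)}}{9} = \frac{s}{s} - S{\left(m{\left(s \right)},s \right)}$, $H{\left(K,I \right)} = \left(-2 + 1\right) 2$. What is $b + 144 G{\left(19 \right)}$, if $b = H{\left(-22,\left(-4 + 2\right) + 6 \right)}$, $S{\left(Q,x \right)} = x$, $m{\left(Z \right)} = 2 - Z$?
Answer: $-23330$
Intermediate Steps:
$H{\left(K,I \right)} = -2$ ($H{\left(K,I \right)} = \left(-1\right) 2 = -2$)
$b = -2$
$G{\left(s \right)} = 9 - 9 s$ ($G{\left(s \right)} = 9 \left(\frac{s}{s} - s\right) = 9 \left(1 - s\right) = 9 - 9 s$)
$b + 144 G{\left(19 \right)} = -2 + 144 \left(9 - 171\right) = -2 + 144 \left(-162\right) = -2 - 23328 = -23330$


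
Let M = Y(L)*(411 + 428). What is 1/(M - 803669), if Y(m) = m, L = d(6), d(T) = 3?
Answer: -1/801152 ≈ -1.2482e-6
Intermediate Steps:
L = 3
M = 2517 (M = 3*(411 + 428) = 3*839 = 2517)
1/(M - 803669) = 1/(2517 - 803669) = 1/(-801152) = -1/801152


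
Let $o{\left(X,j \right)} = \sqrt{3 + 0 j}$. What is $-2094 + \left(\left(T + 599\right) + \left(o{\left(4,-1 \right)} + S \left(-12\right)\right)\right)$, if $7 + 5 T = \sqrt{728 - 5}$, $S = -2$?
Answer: $- \frac{7362}{5} + \sqrt{3} + \frac{\sqrt{723}}{5} \approx -1465.3$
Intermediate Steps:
$o{\left(X,j \right)} = \sqrt{3}$ ($o{\left(X,j \right)} = \sqrt{3 + 0} = \sqrt{3}$)
$T = - \frac{7}{5} + \frac{\sqrt{723}}{5}$ ($T = - \frac{7}{5} + \frac{\sqrt{728 - 5}}{5} = - \frac{7}{5} + \frac{\sqrt{723}}{5} \approx 3.9777$)
$-2094 + \left(\left(T + 599\right) + \left(o{\left(4,-1 \right)} + S \left(-12\right)\right)\right) = -2094 + \left(\left(\left(- \frac{7}{5} + \frac{\sqrt{723}}{5}\right) + 599\right) + \left(\sqrt{3} - -24\right)\right) = -2094 + \left(\left(\frac{2988}{5} + \frac{\sqrt{723}}{5}\right) + \left(\sqrt{3} + 24\right)\right) = -2094 + \left(\left(\frac{2988}{5} + \frac{\sqrt{723}}{5}\right) + \left(24 + \sqrt{3}\right)\right) = -2094 + \left(\frac{3108}{5} + \sqrt{3} + \frac{\sqrt{723}}{5}\right) = - \frac{7362}{5} + \sqrt{3} + \frac{\sqrt{723}}{5}$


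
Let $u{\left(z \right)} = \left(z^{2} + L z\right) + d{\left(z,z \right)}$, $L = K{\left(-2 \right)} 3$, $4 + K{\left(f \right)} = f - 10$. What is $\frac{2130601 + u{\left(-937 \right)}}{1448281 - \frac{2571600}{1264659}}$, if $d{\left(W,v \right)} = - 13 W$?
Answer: $\frac{1292366414031}{610526343193} \approx 2.1168$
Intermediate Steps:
$K{\left(f \right)} = -14 + f$ ($K{\left(f \right)} = -4 + \left(f - 10\right) = -4 + \left(-10 + f\right) = -14 + f$)
$L = -48$ ($L = \left(-14 - 2\right) 3 = \left(-16\right) 3 = -48$)
$u{\left(z \right)} = z^{2} - 61 z$ ($u{\left(z \right)} = \left(z^{2} - 48 z\right) - 13 z = z^{2} - 61 z$)
$\frac{2130601 + u{\left(-937 \right)}}{1448281 - \frac{2571600}{1264659}} = \frac{2130601 - 937 \left(-61 - 937\right)}{1448281 - \frac{2571600}{1264659}} = \frac{2130601 - -935126}{1448281 - \frac{857200}{421553}} = \frac{2130601 + 935126}{1448281 - \frac{857200}{421553}} = \frac{3065727}{\frac{610526343193}{421553}} = 3065727 \cdot \frac{421553}{610526343193} = \frac{1292366414031}{610526343193}$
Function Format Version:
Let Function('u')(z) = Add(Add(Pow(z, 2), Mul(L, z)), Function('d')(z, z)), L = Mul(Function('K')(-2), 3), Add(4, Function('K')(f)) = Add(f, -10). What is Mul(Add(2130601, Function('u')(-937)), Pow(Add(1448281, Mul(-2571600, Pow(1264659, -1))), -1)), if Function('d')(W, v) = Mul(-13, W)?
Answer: Rational(1292366414031, 610526343193) ≈ 2.1168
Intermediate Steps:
Function('K')(f) = Add(-14, f) (Function('K')(f) = Add(-4, Add(f, -10)) = Add(-4, Add(-10, f)) = Add(-14, f))
L = -48 (L = Mul(Add(-14, -2), 3) = Mul(-16, 3) = -48)
Function('u')(z) = Add(Pow(z, 2), Mul(-61, z)) (Function('u')(z) = Add(Add(Pow(z, 2), Mul(-48, z)), Mul(-13, z)) = Add(Pow(z, 2), Mul(-61, z)))
Mul(Add(2130601, Function('u')(-937)), Pow(Add(1448281, Mul(-2571600, Pow(1264659, -1))), -1)) = Mul(Add(2130601, Mul(-937, Add(-61, -937))), Pow(Add(1448281, Mul(-2571600, Pow(1264659, -1))), -1)) = Mul(Add(2130601, Mul(-937, -998)), Pow(Add(1448281, Mul(-2571600, Rational(1, 1264659))), -1)) = Mul(Add(2130601, 935126), Pow(Add(1448281, Rational(-857200, 421553)), -1)) = Mul(3065727, Pow(Rational(610526343193, 421553), -1)) = Mul(3065727, Rational(421553, 610526343193)) = Rational(1292366414031, 610526343193)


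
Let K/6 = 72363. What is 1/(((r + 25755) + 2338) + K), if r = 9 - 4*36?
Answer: 1/462136 ≈ 2.1639e-6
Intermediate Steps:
K = 434178 (K = 6*72363 = 434178)
r = -135 (r = 9 - 144 = -135)
1/(((r + 25755) + 2338) + K) = 1/(((-135 + 25755) + 2338) + 434178) = 1/((25620 + 2338) + 434178) = 1/(27958 + 434178) = 1/462136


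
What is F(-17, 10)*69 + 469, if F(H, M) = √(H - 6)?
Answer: 469 + 69*I*√23 ≈ 469.0 + 330.91*I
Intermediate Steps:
F(H, M) = √(-6 + H)
F(-17, 10)*69 + 469 = √(-6 - 17)*69 + 469 = √(-23)*69 + 469 = (I*√23)*69 + 469 = 69*I*√23 + 469 = 469 + 69*I*√23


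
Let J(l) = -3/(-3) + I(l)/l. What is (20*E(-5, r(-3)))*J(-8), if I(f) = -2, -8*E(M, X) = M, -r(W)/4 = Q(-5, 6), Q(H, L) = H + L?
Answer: 125/8 ≈ 15.625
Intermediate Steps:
r(W) = -4 (r(W) = -4*(-5 + 6) = -4*1 = -4)
E(M, X) = -M/8
J(l) = 1 - 2/l (J(l) = -3/(-3) - 2/l = -3*(-⅓) - 2/l = 1 - 2/l)
(20*E(-5, r(-3)))*J(-8) = (20*(-⅛*(-5)))*((-2 - 8)/(-8)) = (20*(5/8))*(-⅛*(-10)) = (25/2)*(5/4) = 125/8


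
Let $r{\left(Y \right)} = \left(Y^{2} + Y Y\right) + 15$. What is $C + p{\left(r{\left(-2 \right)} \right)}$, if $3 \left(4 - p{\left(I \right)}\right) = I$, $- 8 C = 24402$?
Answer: $- \frac{36647}{12} \approx -3053.9$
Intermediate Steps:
$C = - \frac{12201}{4}$ ($C = \left(- \frac{1}{8}\right) 24402 = - \frac{12201}{4} \approx -3050.3$)
$r{\left(Y \right)} = 15 + 2 Y^{2}$ ($r{\left(Y \right)} = \left(Y^{2} + Y^{2}\right) + 15 = 2 Y^{2} + 15 = 15 + 2 Y^{2}$)
$p{\left(I \right)} = 4 - \frac{I}{3}$
$C + p{\left(r{\left(-2 \right)} \right)} = - \frac{12201}{4} + \left(4 - \frac{15 + 2 \left(-2\right)^{2}}{3}\right) = - \frac{12201}{4} + \left(4 - \frac{15 + 2 \cdot 4}{3}\right) = - \frac{12201}{4} + \left(4 - \frac{15 + 8}{3}\right) = - \frac{12201}{4} + \left(4 - \frac{23}{3}\right) = - \frac{12201}{4} - \frac{11}{3} = - \frac{36647}{12}$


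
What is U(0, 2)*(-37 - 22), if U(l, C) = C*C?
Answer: -236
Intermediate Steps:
U(l, C) = C²
U(0, 2)*(-37 - 22) = 2²*(-37 - 22) = 4*(-59) = -236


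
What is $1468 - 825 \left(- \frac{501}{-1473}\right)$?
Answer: $\frac{583013}{491} \approx 1187.4$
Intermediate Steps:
$1468 - 825 \left(- \frac{501}{-1473}\right) = 1468 - 825 \left(\left(-501\right) \left(- \frac{1}{1473}\right)\right) = 1468 - \frac{137775}{491} = \frac{583013}{491}$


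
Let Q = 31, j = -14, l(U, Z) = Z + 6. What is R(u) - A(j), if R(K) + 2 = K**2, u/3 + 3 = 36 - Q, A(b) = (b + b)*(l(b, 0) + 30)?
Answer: 1042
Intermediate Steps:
l(U, Z) = 6 + Z
A(b) = 72*b (A(b) = (b + b)*((6 + 0) + 30) = (2*b)*(6 + 30) = (2*b)*36 = 72*b)
u = 6 (u = -9 + 3*(36 - 1*31) = -9 + 3*(36 - 31) = -9 + 3*5 = -9 + 15 = 6)
R(K) = -2 + K**2
R(u) - A(j) = (-2 + 6**2) - 72*(-14) = (-2 + 36) - 1*(-1008) = 34 + 1008 = 1042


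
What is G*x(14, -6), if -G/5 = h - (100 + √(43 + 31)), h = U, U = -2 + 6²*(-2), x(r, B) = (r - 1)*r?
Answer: 158340 + 910*√74 ≈ 1.6617e+5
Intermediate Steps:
x(r, B) = r*(-1 + r) (x(r, B) = (-1 + r)*r = r*(-1 + r))
U = -74 (U = -2 + 36*(-2) = -2 - 72 = -74)
h = -74
G = 870 + 5*√74 (G = -5*(-74 - (100 + √(43 + 31))) = -5*(-74 - (100 + √74)) = -5*(-74 + (-100 - √74)) = -5*(-174 - √74) = 870 + 5*√74 ≈ 913.01)
G*x(14, -6) = (870 + 5*√74)*(14*(-1 + 14)) = (870 + 5*√74)*(14*13) = (870 + 5*√74)*182 = 158340 + 910*√74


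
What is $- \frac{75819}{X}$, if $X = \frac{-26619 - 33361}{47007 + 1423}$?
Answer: $\frac{367191417}{5998} \approx 61219.0$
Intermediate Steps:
$X = - \frac{5998}{4843}$ ($X = - \frac{59980}{48430} = \left(-59980\right) \frac{1}{48430} = - \frac{5998}{4843} \approx -1.2385$)
$- \frac{75819}{X} = - \frac{75819}{- \frac{5998}{4843}} = \left(-75819\right) \left(- \frac{4843}{5998}\right) = \frac{367191417}{5998}$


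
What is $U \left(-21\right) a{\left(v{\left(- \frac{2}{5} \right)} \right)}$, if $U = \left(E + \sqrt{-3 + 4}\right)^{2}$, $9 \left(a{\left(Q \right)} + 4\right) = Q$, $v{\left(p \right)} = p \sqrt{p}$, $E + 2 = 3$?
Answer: $336 + \frac{56 i \sqrt{10}}{75} \approx 336.0 + 2.3612 i$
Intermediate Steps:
$E = 1$ ($E = -2 + 3 = 1$)
$v{\left(p \right)} = p^{\frac{3}{2}}$
$a{\left(Q \right)} = -4 + \frac{Q}{9}$
$U = 4$ ($U = \left(1 + \sqrt{-3 + 4}\right)^{2} = \left(1 + \sqrt{1}\right)^{2} = \left(1 + 1\right)^{2} = 2^{2} = 4$)
$U \left(-21\right) a{\left(v{\left(- \frac{2}{5} \right)} \right)} = 4 \left(-21\right) \left(-4 + \frac{\left(- \frac{2}{5}\right)^{\frac{3}{2}}}{9}\right) = - 84 \left(-4 + \frac{\left(\left(-2\right) \frac{1}{5}\right)^{\frac{3}{2}}}{9}\right) = - 84 \left(-4 + \frac{\left(- \frac{2}{5}\right)^{\frac{3}{2}}}{9}\right) = - 84 \left(-4 + \frac{\left(- \frac{2}{25}\right) i \sqrt{10}}{9}\right) = - 84 \left(-4 - \frac{2 i \sqrt{10}}{225}\right) = 336 + \frac{56 i \sqrt{10}}{75}$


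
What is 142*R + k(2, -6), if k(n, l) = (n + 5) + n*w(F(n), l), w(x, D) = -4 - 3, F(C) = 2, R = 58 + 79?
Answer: 19447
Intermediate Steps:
R = 137
w(x, D) = -7
k(n, l) = 5 - 6*n (k(n, l) = (n + 5) + n*(-7) = (5 + n) - 7*n = 5 - 6*n)
142*R + k(2, -6) = 142*137 + (5 - 6*2) = 19454 + (5 - 12) = 19454 - 7 = 19447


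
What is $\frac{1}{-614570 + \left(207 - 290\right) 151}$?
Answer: $- \frac{1}{627103} \approx -1.5946 \cdot 10^{-6}$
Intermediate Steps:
$\frac{1}{-614570 + \left(207 - 290\right) 151} = \frac{1}{-614570 - 12533} = \frac{1}{-627103} = - \frac{1}{627103}$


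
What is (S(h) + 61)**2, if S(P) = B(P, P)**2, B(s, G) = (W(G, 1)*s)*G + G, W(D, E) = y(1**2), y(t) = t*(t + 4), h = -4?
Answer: 34070569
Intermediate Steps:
y(t) = t*(4 + t)
W(D, E) = 5 (W(D, E) = 1**2*(4 + 1**2) = 1*(4 + 1) = 1*5 = 5)
B(s, G) = G + 5*G*s (B(s, G) = (5*s)*G + G = 5*G*s + G = G + 5*G*s)
S(P) = P**2*(1 + 5*P)**2 (S(P) = (P*(1 + 5*P))**2 = P**2*(1 + 5*P)**2)
(S(h) + 61)**2 = ((-4)**2*(1 + 5*(-4))**2 + 61)**2 = (16*(1 - 20)**2 + 61)**2 = (16*(-19)**2 + 61)**2 = (16*361 + 61)**2 = (5776 + 61)**2 = 5837**2 = 34070569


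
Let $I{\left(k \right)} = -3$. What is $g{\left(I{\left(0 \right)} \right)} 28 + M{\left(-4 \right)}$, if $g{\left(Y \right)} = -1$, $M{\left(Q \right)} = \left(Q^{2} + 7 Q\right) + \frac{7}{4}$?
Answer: $- \frac{153}{4} \approx -38.25$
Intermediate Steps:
$M{\left(Q \right)} = \frac{7}{4} + Q^{2} + 7 Q$ ($M{\left(Q \right)} = \left(Q^{2} + 7 Q\right) + 7 \cdot \frac{1}{4} = \left(Q^{2} + 7 Q\right) + \frac{7}{4} = \frac{7}{4} + Q^{2} + 7 Q$)
$g{\left(I{\left(0 \right)} \right)} 28 + M{\left(-4 \right)} = \left(-1\right) 28 + \left(\frac{7}{4} + \left(-4\right)^{2} + 7 \left(-4\right)\right) = -28 + \left(\frac{7}{4} + 16 - 28\right) = -28 - \frac{41}{4} = - \frac{153}{4}$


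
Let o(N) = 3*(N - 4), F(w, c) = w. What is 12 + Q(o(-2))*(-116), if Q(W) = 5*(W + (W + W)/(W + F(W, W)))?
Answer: 9872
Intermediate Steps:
o(N) = -12 + 3*N (o(N) = 3*(-4 + N) = -12 + 3*N)
Q(W) = 5 + 5*W (Q(W) = 5*(W + (W + W)/(W + W)) = 5*(W + (2*W)/((2*W))) = 5*(W + (2*W)*(1/(2*W))) = 5*(W + 1) = 5*(1 + W) = 5 + 5*W)
12 + Q(o(-2))*(-116) = 12 + (5 + 5*(-12 + 3*(-2)))*(-116) = 12 + (5 + 5*(-12 - 6))*(-116) = 12 + (5 + 5*(-18))*(-116) = 12 + (5 - 90)*(-116) = 12 - 85*(-116) = 12 + 9860 = 9872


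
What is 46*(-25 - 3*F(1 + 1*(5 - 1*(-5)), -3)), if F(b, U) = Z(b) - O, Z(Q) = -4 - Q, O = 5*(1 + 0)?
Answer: 1610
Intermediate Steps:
O = 5 (O = 5*1 = 5)
F(b, U) = -9 - b (F(b, U) = (-4 - b) - 1*5 = (-4 - b) - 5 = -9 - b)
46*(-25 - 3*F(1 + 1*(5 - 1*(-5)), -3)) = 46*(-25 - 3*(-9 - (1 + 1*(5 - 1*(-5))))) = 46*(-25 - 3*(-9 - (1 + 1*(5 + 5)))) = 46*(-25 - 3*(-9 - (1 + 1*10))) = 46*(-25 - 3*(-9 - (1 + 10))) = 46*(-25 - 3*(-9 - 1*11)) = 46*(-25 - 3*(-9 - 11)) = 46*(-25 - 3*(-20)) = 46*(-25 + 60) = 46*35 = 1610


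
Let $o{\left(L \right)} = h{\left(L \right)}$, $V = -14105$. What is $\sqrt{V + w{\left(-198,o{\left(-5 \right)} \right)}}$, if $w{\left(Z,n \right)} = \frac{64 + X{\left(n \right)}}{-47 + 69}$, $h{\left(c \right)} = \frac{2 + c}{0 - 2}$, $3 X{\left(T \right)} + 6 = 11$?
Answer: $\frac{i \sqrt{61428378}}{66} \approx 118.75 i$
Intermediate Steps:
$X{\left(T \right)} = \frac{5}{3}$ ($X{\left(T \right)} = -2 + \frac{1}{3} \cdot 11 = -2 + \frac{11}{3} = \frac{5}{3}$)
$h{\left(c \right)} = -1 - \frac{c}{2}$ ($h{\left(c \right)} = \frac{2 + c}{-2} = \left(2 + c\right) \left(- \frac{1}{2}\right) = -1 - \frac{c}{2}$)
$o{\left(L \right)} = -1 - \frac{L}{2}$
$w{\left(Z,n \right)} = \frac{197}{66}$ ($w{\left(Z,n \right)} = \frac{64 + \frac{5}{3}}{-47 + 69} = \frac{197}{3 \cdot 22} = \frac{197}{3} \cdot \frac{1}{22} = \frac{197}{66}$)
$\sqrt{V + w{\left(-198,o{\left(-5 \right)} \right)}} = \sqrt{-14105 + \frac{197}{66}} = \sqrt{- \frac{930733}{66}} = \frac{i \sqrt{61428378}}{66}$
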